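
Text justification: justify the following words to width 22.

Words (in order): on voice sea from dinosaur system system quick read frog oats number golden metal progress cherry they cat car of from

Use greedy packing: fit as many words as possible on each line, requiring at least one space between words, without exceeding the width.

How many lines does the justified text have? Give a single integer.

Answer: 6

Derivation:
Line 1: ['on', 'voice', 'sea', 'from'] (min_width=17, slack=5)
Line 2: ['dinosaur', 'system', 'system'] (min_width=22, slack=0)
Line 3: ['quick', 'read', 'frog', 'oats'] (min_width=20, slack=2)
Line 4: ['number', 'golden', 'metal'] (min_width=19, slack=3)
Line 5: ['progress', 'cherry', 'they'] (min_width=20, slack=2)
Line 6: ['cat', 'car', 'of', 'from'] (min_width=15, slack=7)
Total lines: 6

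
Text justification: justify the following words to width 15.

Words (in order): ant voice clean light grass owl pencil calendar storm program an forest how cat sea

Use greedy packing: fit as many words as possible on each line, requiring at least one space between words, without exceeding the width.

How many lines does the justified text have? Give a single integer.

Line 1: ['ant', 'voice', 'clean'] (min_width=15, slack=0)
Line 2: ['light', 'grass', 'owl'] (min_width=15, slack=0)
Line 3: ['pencil', 'calendar'] (min_width=15, slack=0)
Line 4: ['storm', 'program'] (min_width=13, slack=2)
Line 5: ['an', 'forest', 'how'] (min_width=13, slack=2)
Line 6: ['cat', 'sea'] (min_width=7, slack=8)
Total lines: 6

Answer: 6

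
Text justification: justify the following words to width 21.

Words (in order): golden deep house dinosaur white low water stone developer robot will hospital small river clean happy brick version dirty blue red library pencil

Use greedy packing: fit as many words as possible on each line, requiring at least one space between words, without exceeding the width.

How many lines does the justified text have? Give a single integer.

Line 1: ['golden', 'deep', 'house'] (min_width=17, slack=4)
Line 2: ['dinosaur', 'white', 'low'] (min_width=18, slack=3)
Line 3: ['water', 'stone', 'developer'] (min_width=21, slack=0)
Line 4: ['robot', 'will', 'hospital'] (min_width=19, slack=2)
Line 5: ['small', 'river', 'clean'] (min_width=17, slack=4)
Line 6: ['happy', 'brick', 'version'] (min_width=19, slack=2)
Line 7: ['dirty', 'blue', 'red'] (min_width=14, slack=7)
Line 8: ['library', 'pencil'] (min_width=14, slack=7)
Total lines: 8

Answer: 8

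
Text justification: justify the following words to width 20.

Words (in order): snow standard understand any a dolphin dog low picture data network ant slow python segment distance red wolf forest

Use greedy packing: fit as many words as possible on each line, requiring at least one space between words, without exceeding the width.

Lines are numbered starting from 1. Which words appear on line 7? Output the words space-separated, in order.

Line 1: ['snow', 'standard'] (min_width=13, slack=7)
Line 2: ['understand', 'any', 'a'] (min_width=16, slack=4)
Line 3: ['dolphin', 'dog', 'low'] (min_width=15, slack=5)
Line 4: ['picture', 'data', 'network'] (min_width=20, slack=0)
Line 5: ['ant', 'slow', 'python'] (min_width=15, slack=5)
Line 6: ['segment', 'distance', 'red'] (min_width=20, slack=0)
Line 7: ['wolf', 'forest'] (min_width=11, slack=9)

Answer: wolf forest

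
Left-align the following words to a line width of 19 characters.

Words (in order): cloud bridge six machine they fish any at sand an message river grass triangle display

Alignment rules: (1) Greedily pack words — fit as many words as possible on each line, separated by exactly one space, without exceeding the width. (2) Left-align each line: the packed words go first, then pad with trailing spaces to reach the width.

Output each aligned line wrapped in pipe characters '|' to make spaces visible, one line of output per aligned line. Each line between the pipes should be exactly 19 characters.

Answer: |cloud bridge six   |
|machine they fish  |
|any at sand an     |
|message river grass|
|triangle display   |

Derivation:
Line 1: ['cloud', 'bridge', 'six'] (min_width=16, slack=3)
Line 2: ['machine', 'they', 'fish'] (min_width=17, slack=2)
Line 3: ['any', 'at', 'sand', 'an'] (min_width=14, slack=5)
Line 4: ['message', 'river', 'grass'] (min_width=19, slack=0)
Line 5: ['triangle', 'display'] (min_width=16, slack=3)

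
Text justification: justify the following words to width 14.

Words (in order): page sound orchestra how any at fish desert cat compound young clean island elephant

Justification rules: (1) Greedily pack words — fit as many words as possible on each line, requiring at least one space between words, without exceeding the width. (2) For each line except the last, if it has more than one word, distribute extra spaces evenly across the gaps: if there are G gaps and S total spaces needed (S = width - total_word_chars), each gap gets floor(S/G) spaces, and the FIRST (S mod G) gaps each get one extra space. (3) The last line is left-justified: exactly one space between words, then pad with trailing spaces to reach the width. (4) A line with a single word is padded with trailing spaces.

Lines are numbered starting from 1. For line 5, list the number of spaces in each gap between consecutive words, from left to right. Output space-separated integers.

Answer: 1

Derivation:
Line 1: ['page', 'sound'] (min_width=10, slack=4)
Line 2: ['orchestra', 'how'] (min_width=13, slack=1)
Line 3: ['any', 'at', 'fish'] (min_width=11, slack=3)
Line 4: ['desert', 'cat'] (min_width=10, slack=4)
Line 5: ['compound', 'young'] (min_width=14, slack=0)
Line 6: ['clean', 'island'] (min_width=12, slack=2)
Line 7: ['elephant'] (min_width=8, slack=6)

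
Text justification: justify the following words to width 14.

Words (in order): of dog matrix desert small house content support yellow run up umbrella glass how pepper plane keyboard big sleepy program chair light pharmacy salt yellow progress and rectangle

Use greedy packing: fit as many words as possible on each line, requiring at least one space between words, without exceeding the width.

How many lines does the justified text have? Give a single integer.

Line 1: ['of', 'dog', 'matrix'] (min_width=13, slack=1)
Line 2: ['desert', 'small'] (min_width=12, slack=2)
Line 3: ['house', 'content'] (min_width=13, slack=1)
Line 4: ['support', 'yellow'] (min_width=14, slack=0)
Line 5: ['run', 'up'] (min_width=6, slack=8)
Line 6: ['umbrella', 'glass'] (min_width=14, slack=0)
Line 7: ['how', 'pepper'] (min_width=10, slack=4)
Line 8: ['plane', 'keyboard'] (min_width=14, slack=0)
Line 9: ['big', 'sleepy'] (min_width=10, slack=4)
Line 10: ['program', 'chair'] (min_width=13, slack=1)
Line 11: ['light', 'pharmacy'] (min_width=14, slack=0)
Line 12: ['salt', 'yellow'] (min_width=11, slack=3)
Line 13: ['progress', 'and'] (min_width=12, slack=2)
Line 14: ['rectangle'] (min_width=9, slack=5)
Total lines: 14

Answer: 14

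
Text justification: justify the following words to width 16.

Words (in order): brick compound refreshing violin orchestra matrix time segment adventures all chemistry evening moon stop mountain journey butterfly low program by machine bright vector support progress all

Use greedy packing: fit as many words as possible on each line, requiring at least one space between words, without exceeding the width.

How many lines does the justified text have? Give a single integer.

Line 1: ['brick', 'compound'] (min_width=14, slack=2)
Line 2: ['refreshing'] (min_width=10, slack=6)
Line 3: ['violin', 'orchestra'] (min_width=16, slack=0)
Line 4: ['matrix', 'time'] (min_width=11, slack=5)
Line 5: ['segment'] (min_width=7, slack=9)
Line 6: ['adventures', 'all'] (min_width=14, slack=2)
Line 7: ['chemistry'] (min_width=9, slack=7)
Line 8: ['evening', 'moon'] (min_width=12, slack=4)
Line 9: ['stop', 'mountain'] (min_width=13, slack=3)
Line 10: ['journey'] (min_width=7, slack=9)
Line 11: ['butterfly', 'low'] (min_width=13, slack=3)
Line 12: ['program', 'by'] (min_width=10, slack=6)
Line 13: ['machine', 'bright'] (min_width=14, slack=2)
Line 14: ['vector', 'support'] (min_width=14, slack=2)
Line 15: ['progress', 'all'] (min_width=12, slack=4)
Total lines: 15

Answer: 15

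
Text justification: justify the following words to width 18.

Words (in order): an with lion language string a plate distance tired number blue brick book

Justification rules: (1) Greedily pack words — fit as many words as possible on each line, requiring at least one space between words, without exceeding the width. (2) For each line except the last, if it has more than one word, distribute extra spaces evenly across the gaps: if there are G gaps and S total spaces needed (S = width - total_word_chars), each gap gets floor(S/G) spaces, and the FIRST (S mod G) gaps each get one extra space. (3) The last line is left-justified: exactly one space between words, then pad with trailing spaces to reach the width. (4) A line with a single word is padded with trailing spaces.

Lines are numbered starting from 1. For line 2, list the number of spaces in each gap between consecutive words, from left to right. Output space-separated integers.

Answer: 2 1

Derivation:
Line 1: ['an', 'with', 'lion'] (min_width=12, slack=6)
Line 2: ['language', 'string', 'a'] (min_width=17, slack=1)
Line 3: ['plate', 'distance'] (min_width=14, slack=4)
Line 4: ['tired', 'number', 'blue'] (min_width=17, slack=1)
Line 5: ['brick', 'book'] (min_width=10, slack=8)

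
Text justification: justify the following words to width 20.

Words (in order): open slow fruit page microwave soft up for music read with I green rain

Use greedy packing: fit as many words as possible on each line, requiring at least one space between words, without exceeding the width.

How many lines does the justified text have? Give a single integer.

Line 1: ['open', 'slow', 'fruit', 'page'] (min_width=20, slack=0)
Line 2: ['microwave', 'soft', 'up'] (min_width=17, slack=3)
Line 3: ['for', 'music', 'read', 'with'] (min_width=19, slack=1)
Line 4: ['I', 'green', 'rain'] (min_width=12, slack=8)
Total lines: 4

Answer: 4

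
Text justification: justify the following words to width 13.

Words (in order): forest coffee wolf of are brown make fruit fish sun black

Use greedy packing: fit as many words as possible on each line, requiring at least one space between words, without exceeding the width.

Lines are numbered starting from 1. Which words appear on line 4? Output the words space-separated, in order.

Answer: fruit fish

Derivation:
Line 1: ['forest', 'coffee'] (min_width=13, slack=0)
Line 2: ['wolf', 'of', 'are'] (min_width=11, slack=2)
Line 3: ['brown', 'make'] (min_width=10, slack=3)
Line 4: ['fruit', 'fish'] (min_width=10, slack=3)
Line 5: ['sun', 'black'] (min_width=9, slack=4)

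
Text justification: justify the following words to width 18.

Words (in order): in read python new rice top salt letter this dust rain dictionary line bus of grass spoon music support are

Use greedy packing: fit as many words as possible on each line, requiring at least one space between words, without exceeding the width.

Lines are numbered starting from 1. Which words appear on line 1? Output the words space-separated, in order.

Line 1: ['in', 'read', 'python', 'new'] (min_width=18, slack=0)
Line 2: ['rice', 'top', 'salt'] (min_width=13, slack=5)
Line 3: ['letter', 'this', 'dust'] (min_width=16, slack=2)
Line 4: ['rain', 'dictionary'] (min_width=15, slack=3)
Line 5: ['line', 'bus', 'of', 'grass'] (min_width=17, slack=1)
Line 6: ['spoon', 'music'] (min_width=11, slack=7)
Line 7: ['support', 'are'] (min_width=11, slack=7)

Answer: in read python new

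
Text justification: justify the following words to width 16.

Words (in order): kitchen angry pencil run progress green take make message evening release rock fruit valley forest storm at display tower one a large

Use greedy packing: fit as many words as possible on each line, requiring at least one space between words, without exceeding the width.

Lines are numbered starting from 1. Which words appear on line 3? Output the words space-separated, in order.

Line 1: ['kitchen', 'angry'] (min_width=13, slack=3)
Line 2: ['pencil', 'run'] (min_width=10, slack=6)
Line 3: ['progress', 'green'] (min_width=14, slack=2)
Line 4: ['take', 'make'] (min_width=9, slack=7)
Line 5: ['message', 'evening'] (min_width=15, slack=1)
Line 6: ['release', 'rock'] (min_width=12, slack=4)
Line 7: ['fruit', 'valley'] (min_width=12, slack=4)
Line 8: ['forest', 'storm', 'at'] (min_width=15, slack=1)
Line 9: ['display', 'tower'] (min_width=13, slack=3)
Line 10: ['one', 'a', 'large'] (min_width=11, slack=5)

Answer: progress green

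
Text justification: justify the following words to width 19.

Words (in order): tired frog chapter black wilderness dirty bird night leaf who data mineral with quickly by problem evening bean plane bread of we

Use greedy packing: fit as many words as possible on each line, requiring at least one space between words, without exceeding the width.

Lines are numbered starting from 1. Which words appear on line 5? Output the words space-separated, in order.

Answer: mineral with

Derivation:
Line 1: ['tired', 'frog', 'chapter'] (min_width=18, slack=1)
Line 2: ['black', 'wilderness'] (min_width=16, slack=3)
Line 3: ['dirty', 'bird', 'night'] (min_width=16, slack=3)
Line 4: ['leaf', 'who', 'data'] (min_width=13, slack=6)
Line 5: ['mineral', 'with'] (min_width=12, slack=7)
Line 6: ['quickly', 'by', 'problem'] (min_width=18, slack=1)
Line 7: ['evening', 'bean', 'plane'] (min_width=18, slack=1)
Line 8: ['bread', 'of', 'we'] (min_width=11, slack=8)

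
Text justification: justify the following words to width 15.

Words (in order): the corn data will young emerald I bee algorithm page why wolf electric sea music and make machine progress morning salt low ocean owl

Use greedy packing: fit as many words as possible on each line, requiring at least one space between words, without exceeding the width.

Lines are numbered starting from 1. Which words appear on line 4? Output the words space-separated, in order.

Line 1: ['the', 'corn', 'data'] (min_width=13, slack=2)
Line 2: ['will', 'young'] (min_width=10, slack=5)
Line 3: ['emerald', 'I', 'bee'] (min_width=13, slack=2)
Line 4: ['algorithm', 'page'] (min_width=14, slack=1)
Line 5: ['why', 'wolf'] (min_width=8, slack=7)
Line 6: ['electric', 'sea'] (min_width=12, slack=3)
Line 7: ['music', 'and', 'make'] (min_width=14, slack=1)
Line 8: ['machine'] (min_width=7, slack=8)
Line 9: ['progress'] (min_width=8, slack=7)
Line 10: ['morning', 'salt'] (min_width=12, slack=3)
Line 11: ['low', 'ocean', 'owl'] (min_width=13, slack=2)

Answer: algorithm page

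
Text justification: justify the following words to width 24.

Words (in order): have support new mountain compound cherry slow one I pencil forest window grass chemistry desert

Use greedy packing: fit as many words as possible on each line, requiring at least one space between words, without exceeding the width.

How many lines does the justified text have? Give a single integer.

Answer: 5

Derivation:
Line 1: ['have', 'support', 'new'] (min_width=16, slack=8)
Line 2: ['mountain', 'compound', 'cherry'] (min_width=24, slack=0)
Line 3: ['slow', 'one', 'I', 'pencil', 'forest'] (min_width=24, slack=0)
Line 4: ['window', 'grass', 'chemistry'] (min_width=22, slack=2)
Line 5: ['desert'] (min_width=6, slack=18)
Total lines: 5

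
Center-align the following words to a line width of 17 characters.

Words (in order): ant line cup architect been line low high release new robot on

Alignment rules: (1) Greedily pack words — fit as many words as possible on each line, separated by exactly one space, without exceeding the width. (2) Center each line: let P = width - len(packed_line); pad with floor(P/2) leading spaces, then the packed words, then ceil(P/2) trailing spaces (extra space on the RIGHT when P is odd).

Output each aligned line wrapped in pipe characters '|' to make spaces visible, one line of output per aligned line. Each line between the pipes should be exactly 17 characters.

Answer: |  ant line cup   |
| architect been  |
|  line low high  |
|release new robot|
|       on        |

Derivation:
Line 1: ['ant', 'line', 'cup'] (min_width=12, slack=5)
Line 2: ['architect', 'been'] (min_width=14, slack=3)
Line 3: ['line', 'low', 'high'] (min_width=13, slack=4)
Line 4: ['release', 'new', 'robot'] (min_width=17, slack=0)
Line 5: ['on'] (min_width=2, slack=15)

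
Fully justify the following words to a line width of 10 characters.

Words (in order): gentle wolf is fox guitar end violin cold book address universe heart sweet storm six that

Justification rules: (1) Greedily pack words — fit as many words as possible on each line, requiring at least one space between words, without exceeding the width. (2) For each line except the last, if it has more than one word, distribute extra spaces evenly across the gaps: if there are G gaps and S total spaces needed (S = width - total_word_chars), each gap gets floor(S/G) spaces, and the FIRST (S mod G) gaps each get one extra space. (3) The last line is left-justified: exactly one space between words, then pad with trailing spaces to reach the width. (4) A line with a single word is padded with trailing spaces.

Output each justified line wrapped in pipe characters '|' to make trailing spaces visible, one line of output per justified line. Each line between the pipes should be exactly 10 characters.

Line 1: ['gentle'] (min_width=6, slack=4)
Line 2: ['wolf', 'is'] (min_width=7, slack=3)
Line 3: ['fox', 'guitar'] (min_width=10, slack=0)
Line 4: ['end', 'violin'] (min_width=10, slack=0)
Line 5: ['cold', 'book'] (min_width=9, slack=1)
Line 6: ['address'] (min_width=7, slack=3)
Line 7: ['universe'] (min_width=8, slack=2)
Line 8: ['heart'] (min_width=5, slack=5)
Line 9: ['sweet'] (min_width=5, slack=5)
Line 10: ['storm', 'six'] (min_width=9, slack=1)
Line 11: ['that'] (min_width=4, slack=6)

Answer: |gentle    |
|wolf    is|
|fox guitar|
|end violin|
|cold  book|
|address   |
|universe  |
|heart     |
|sweet     |
|storm  six|
|that      |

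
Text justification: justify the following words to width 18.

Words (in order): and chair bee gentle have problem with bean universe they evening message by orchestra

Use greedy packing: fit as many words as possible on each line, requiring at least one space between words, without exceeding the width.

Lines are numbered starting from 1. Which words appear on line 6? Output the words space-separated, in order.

Answer: orchestra

Derivation:
Line 1: ['and', 'chair', 'bee'] (min_width=13, slack=5)
Line 2: ['gentle', 'have'] (min_width=11, slack=7)
Line 3: ['problem', 'with', 'bean'] (min_width=17, slack=1)
Line 4: ['universe', 'they'] (min_width=13, slack=5)
Line 5: ['evening', 'message', 'by'] (min_width=18, slack=0)
Line 6: ['orchestra'] (min_width=9, slack=9)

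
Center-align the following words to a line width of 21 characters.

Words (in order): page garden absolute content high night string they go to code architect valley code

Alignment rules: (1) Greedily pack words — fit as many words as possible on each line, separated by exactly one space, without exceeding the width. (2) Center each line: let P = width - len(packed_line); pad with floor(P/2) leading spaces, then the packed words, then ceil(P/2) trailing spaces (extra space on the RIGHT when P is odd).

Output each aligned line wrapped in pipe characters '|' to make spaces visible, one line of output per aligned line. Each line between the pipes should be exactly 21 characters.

Answer: |page garden absolute |
| content high night  |
|  string they go to  |
|code architect valley|
|        code         |

Derivation:
Line 1: ['page', 'garden', 'absolute'] (min_width=20, slack=1)
Line 2: ['content', 'high', 'night'] (min_width=18, slack=3)
Line 3: ['string', 'they', 'go', 'to'] (min_width=17, slack=4)
Line 4: ['code', 'architect', 'valley'] (min_width=21, slack=0)
Line 5: ['code'] (min_width=4, slack=17)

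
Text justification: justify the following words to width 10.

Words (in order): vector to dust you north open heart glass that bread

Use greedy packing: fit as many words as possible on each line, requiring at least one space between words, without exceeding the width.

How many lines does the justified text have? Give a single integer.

Answer: 6

Derivation:
Line 1: ['vector', 'to'] (min_width=9, slack=1)
Line 2: ['dust', 'you'] (min_width=8, slack=2)
Line 3: ['north', 'open'] (min_width=10, slack=0)
Line 4: ['heart'] (min_width=5, slack=5)
Line 5: ['glass', 'that'] (min_width=10, slack=0)
Line 6: ['bread'] (min_width=5, slack=5)
Total lines: 6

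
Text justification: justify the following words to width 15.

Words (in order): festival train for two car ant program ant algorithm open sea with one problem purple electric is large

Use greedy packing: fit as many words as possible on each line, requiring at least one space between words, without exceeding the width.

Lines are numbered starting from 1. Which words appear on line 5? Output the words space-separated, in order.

Line 1: ['festival', 'train'] (min_width=14, slack=1)
Line 2: ['for', 'two', 'car', 'ant'] (min_width=15, slack=0)
Line 3: ['program', 'ant'] (min_width=11, slack=4)
Line 4: ['algorithm', 'open'] (min_width=14, slack=1)
Line 5: ['sea', 'with', 'one'] (min_width=12, slack=3)
Line 6: ['problem', 'purple'] (min_width=14, slack=1)
Line 7: ['electric', 'is'] (min_width=11, slack=4)
Line 8: ['large'] (min_width=5, slack=10)

Answer: sea with one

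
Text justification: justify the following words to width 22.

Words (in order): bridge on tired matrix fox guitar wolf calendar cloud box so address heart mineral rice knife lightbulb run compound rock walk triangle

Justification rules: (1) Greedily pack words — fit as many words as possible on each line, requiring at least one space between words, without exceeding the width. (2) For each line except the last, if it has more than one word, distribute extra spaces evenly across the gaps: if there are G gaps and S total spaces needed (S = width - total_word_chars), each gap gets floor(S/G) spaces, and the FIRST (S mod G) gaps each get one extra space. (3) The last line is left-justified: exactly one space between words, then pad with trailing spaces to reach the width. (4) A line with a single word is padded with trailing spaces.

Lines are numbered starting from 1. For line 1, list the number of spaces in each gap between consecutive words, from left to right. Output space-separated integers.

Line 1: ['bridge', 'on', 'tired', 'matrix'] (min_width=22, slack=0)
Line 2: ['fox', 'guitar', 'wolf'] (min_width=15, slack=7)
Line 3: ['calendar', 'cloud', 'box', 'so'] (min_width=21, slack=1)
Line 4: ['address', 'heart', 'mineral'] (min_width=21, slack=1)
Line 5: ['rice', 'knife', 'lightbulb'] (min_width=20, slack=2)
Line 6: ['run', 'compound', 'rock', 'walk'] (min_width=22, slack=0)
Line 7: ['triangle'] (min_width=8, slack=14)

Answer: 1 1 1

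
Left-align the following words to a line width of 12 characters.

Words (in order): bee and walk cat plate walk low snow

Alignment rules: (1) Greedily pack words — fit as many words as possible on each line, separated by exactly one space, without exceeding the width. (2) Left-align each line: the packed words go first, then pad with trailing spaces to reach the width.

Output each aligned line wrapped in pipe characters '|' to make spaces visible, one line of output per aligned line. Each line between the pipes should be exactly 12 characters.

Answer: |bee and walk|
|cat plate   |
|walk low    |
|snow        |

Derivation:
Line 1: ['bee', 'and', 'walk'] (min_width=12, slack=0)
Line 2: ['cat', 'plate'] (min_width=9, slack=3)
Line 3: ['walk', 'low'] (min_width=8, slack=4)
Line 4: ['snow'] (min_width=4, slack=8)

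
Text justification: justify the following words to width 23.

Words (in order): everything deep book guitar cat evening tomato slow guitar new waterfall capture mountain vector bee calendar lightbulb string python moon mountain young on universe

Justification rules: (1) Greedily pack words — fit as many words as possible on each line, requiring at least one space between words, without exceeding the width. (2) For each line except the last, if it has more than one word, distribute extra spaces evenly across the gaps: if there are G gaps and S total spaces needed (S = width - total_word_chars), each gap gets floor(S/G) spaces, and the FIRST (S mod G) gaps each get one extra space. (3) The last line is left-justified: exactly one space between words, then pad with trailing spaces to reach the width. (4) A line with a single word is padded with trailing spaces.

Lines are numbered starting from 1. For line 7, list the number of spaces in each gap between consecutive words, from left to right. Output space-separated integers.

Line 1: ['everything', 'deep', 'book'] (min_width=20, slack=3)
Line 2: ['guitar', 'cat', 'evening'] (min_width=18, slack=5)
Line 3: ['tomato', 'slow', 'guitar', 'new'] (min_width=22, slack=1)
Line 4: ['waterfall', 'capture'] (min_width=17, slack=6)
Line 5: ['mountain', 'vector', 'bee'] (min_width=19, slack=4)
Line 6: ['calendar', 'lightbulb'] (min_width=18, slack=5)
Line 7: ['string', 'python', 'moon'] (min_width=18, slack=5)
Line 8: ['mountain', 'young', 'on'] (min_width=17, slack=6)
Line 9: ['universe'] (min_width=8, slack=15)

Answer: 4 3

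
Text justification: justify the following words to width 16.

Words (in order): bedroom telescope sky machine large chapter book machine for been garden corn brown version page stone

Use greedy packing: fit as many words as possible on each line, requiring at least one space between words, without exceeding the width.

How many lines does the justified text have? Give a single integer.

Line 1: ['bedroom'] (min_width=7, slack=9)
Line 2: ['telescope', 'sky'] (min_width=13, slack=3)
Line 3: ['machine', 'large'] (min_width=13, slack=3)
Line 4: ['chapter', 'book'] (min_width=12, slack=4)
Line 5: ['machine', 'for', 'been'] (min_width=16, slack=0)
Line 6: ['garden', 'corn'] (min_width=11, slack=5)
Line 7: ['brown', 'version'] (min_width=13, slack=3)
Line 8: ['page', 'stone'] (min_width=10, slack=6)
Total lines: 8

Answer: 8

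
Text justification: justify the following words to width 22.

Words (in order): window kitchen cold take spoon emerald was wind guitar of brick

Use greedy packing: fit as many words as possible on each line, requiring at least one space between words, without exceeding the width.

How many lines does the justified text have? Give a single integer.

Line 1: ['window', 'kitchen', 'cold'] (min_width=19, slack=3)
Line 2: ['take', 'spoon', 'emerald', 'was'] (min_width=22, slack=0)
Line 3: ['wind', 'guitar', 'of', 'brick'] (min_width=20, slack=2)
Total lines: 3

Answer: 3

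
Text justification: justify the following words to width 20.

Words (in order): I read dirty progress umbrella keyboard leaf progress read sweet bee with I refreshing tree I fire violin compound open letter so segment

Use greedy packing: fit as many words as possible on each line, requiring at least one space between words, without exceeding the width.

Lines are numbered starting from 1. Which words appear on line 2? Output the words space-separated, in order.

Answer: progress umbrella

Derivation:
Line 1: ['I', 'read', 'dirty'] (min_width=12, slack=8)
Line 2: ['progress', 'umbrella'] (min_width=17, slack=3)
Line 3: ['keyboard', 'leaf'] (min_width=13, slack=7)
Line 4: ['progress', 'read', 'sweet'] (min_width=19, slack=1)
Line 5: ['bee', 'with', 'I'] (min_width=10, slack=10)
Line 6: ['refreshing', 'tree', 'I'] (min_width=17, slack=3)
Line 7: ['fire', 'violin', 'compound'] (min_width=20, slack=0)
Line 8: ['open', 'letter', 'so'] (min_width=14, slack=6)
Line 9: ['segment'] (min_width=7, slack=13)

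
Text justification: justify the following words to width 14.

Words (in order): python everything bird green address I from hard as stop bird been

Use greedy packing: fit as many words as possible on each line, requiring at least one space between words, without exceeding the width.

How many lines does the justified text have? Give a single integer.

Line 1: ['python'] (min_width=6, slack=8)
Line 2: ['everything'] (min_width=10, slack=4)
Line 3: ['bird', 'green'] (min_width=10, slack=4)
Line 4: ['address', 'I', 'from'] (min_width=14, slack=0)
Line 5: ['hard', 'as', 'stop'] (min_width=12, slack=2)
Line 6: ['bird', 'been'] (min_width=9, slack=5)
Total lines: 6

Answer: 6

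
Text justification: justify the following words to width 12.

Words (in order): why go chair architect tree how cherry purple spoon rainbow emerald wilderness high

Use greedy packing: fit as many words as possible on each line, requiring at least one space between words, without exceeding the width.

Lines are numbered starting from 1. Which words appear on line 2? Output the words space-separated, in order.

Answer: architect

Derivation:
Line 1: ['why', 'go', 'chair'] (min_width=12, slack=0)
Line 2: ['architect'] (min_width=9, slack=3)
Line 3: ['tree', 'how'] (min_width=8, slack=4)
Line 4: ['cherry'] (min_width=6, slack=6)
Line 5: ['purple', 'spoon'] (min_width=12, slack=0)
Line 6: ['rainbow'] (min_width=7, slack=5)
Line 7: ['emerald'] (min_width=7, slack=5)
Line 8: ['wilderness'] (min_width=10, slack=2)
Line 9: ['high'] (min_width=4, slack=8)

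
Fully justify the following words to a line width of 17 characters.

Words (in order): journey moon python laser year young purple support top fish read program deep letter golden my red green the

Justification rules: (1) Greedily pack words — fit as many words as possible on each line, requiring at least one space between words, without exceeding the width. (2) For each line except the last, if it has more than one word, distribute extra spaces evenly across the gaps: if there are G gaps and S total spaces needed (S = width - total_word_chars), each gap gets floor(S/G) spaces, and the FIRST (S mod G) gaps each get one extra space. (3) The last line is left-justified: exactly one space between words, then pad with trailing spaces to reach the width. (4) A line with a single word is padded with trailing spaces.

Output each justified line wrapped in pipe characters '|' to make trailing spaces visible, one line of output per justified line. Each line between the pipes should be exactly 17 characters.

Answer: |journey      moon|
|python laser year|
|young      purple|
|support  top fish|
|read program deep|
|letter  golden my|
|red green the    |

Derivation:
Line 1: ['journey', 'moon'] (min_width=12, slack=5)
Line 2: ['python', 'laser', 'year'] (min_width=17, slack=0)
Line 3: ['young', 'purple'] (min_width=12, slack=5)
Line 4: ['support', 'top', 'fish'] (min_width=16, slack=1)
Line 5: ['read', 'program', 'deep'] (min_width=17, slack=0)
Line 6: ['letter', 'golden', 'my'] (min_width=16, slack=1)
Line 7: ['red', 'green', 'the'] (min_width=13, slack=4)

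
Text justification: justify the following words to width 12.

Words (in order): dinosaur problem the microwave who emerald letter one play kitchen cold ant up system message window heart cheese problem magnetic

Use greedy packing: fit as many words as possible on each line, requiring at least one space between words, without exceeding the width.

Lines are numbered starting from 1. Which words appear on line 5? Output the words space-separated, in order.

Line 1: ['dinosaur'] (min_width=8, slack=4)
Line 2: ['problem', 'the'] (min_width=11, slack=1)
Line 3: ['microwave'] (min_width=9, slack=3)
Line 4: ['who', 'emerald'] (min_width=11, slack=1)
Line 5: ['letter', 'one'] (min_width=10, slack=2)
Line 6: ['play', 'kitchen'] (min_width=12, slack=0)
Line 7: ['cold', 'ant', 'up'] (min_width=11, slack=1)
Line 8: ['system'] (min_width=6, slack=6)
Line 9: ['message'] (min_width=7, slack=5)
Line 10: ['window', 'heart'] (min_width=12, slack=0)
Line 11: ['cheese'] (min_width=6, slack=6)
Line 12: ['problem'] (min_width=7, slack=5)
Line 13: ['magnetic'] (min_width=8, slack=4)

Answer: letter one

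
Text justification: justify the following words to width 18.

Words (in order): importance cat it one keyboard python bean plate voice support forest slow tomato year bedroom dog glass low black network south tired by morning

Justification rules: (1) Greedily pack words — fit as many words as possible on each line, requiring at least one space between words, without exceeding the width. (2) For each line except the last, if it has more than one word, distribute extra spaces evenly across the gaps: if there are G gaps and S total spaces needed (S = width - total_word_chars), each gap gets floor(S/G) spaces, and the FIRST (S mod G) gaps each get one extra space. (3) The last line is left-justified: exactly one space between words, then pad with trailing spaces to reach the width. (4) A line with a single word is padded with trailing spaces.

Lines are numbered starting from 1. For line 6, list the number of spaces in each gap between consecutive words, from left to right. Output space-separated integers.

Answer: 2 2

Derivation:
Line 1: ['importance', 'cat', 'it'] (min_width=17, slack=1)
Line 2: ['one', 'keyboard'] (min_width=12, slack=6)
Line 3: ['python', 'bean', 'plate'] (min_width=17, slack=1)
Line 4: ['voice', 'support'] (min_width=13, slack=5)
Line 5: ['forest', 'slow', 'tomato'] (min_width=18, slack=0)
Line 6: ['year', 'bedroom', 'dog'] (min_width=16, slack=2)
Line 7: ['glass', 'low', 'black'] (min_width=15, slack=3)
Line 8: ['network', 'south'] (min_width=13, slack=5)
Line 9: ['tired', 'by', 'morning'] (min_width=16, slack=2)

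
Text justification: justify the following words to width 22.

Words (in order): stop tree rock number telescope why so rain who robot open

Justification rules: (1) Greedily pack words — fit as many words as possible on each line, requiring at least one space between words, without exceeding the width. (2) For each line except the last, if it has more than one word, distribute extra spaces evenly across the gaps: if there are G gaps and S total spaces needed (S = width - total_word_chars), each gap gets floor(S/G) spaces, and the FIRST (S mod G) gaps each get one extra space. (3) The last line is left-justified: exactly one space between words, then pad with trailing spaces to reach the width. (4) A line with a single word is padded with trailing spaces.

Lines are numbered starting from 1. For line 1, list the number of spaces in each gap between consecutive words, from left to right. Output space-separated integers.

Answer: 2 1 1

Derivation:
Line 1: ['stop', 'tree', 'rock', 'number'] (min_width=21, slack=1)
Line 2: ['telescope', 'why', 'so', 'rain'] (min_width=21, slack=1)
Line 3: ['who', 'robot', 'open'] (min_width=14, slack=8)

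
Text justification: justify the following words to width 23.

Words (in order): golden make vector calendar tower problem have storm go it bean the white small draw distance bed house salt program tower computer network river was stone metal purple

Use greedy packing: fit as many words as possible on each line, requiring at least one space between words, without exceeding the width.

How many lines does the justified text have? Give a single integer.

Answer: 8

Derivation:
Line 1: ['golden', 'make', 'vector'] (min_width=18, slack=5)
Line 2: ['calendar', 'tower', 'problem'] (min_width=22, slack=1)
Line 3: ['have', 'storm', 'go', 'it', 'bean'] (min_width=21, slack=2)
Line 4: ['the', 'white', 'small', 'draw'] (min_width=20, slack=3)
Line 5: ['distance', 'bed', 'house', 'salt'] (min_width=23, slack=0)
Line 6: ['program', 'tower', 'computer'] (min_width=22, slack=1)
Line 7: ['network', 'river', 'was', 'stone'] (min_width=23, slack=0)
Line 8: ['metal', 'purple'] (min_width=12, slack=11)
Total lines: 8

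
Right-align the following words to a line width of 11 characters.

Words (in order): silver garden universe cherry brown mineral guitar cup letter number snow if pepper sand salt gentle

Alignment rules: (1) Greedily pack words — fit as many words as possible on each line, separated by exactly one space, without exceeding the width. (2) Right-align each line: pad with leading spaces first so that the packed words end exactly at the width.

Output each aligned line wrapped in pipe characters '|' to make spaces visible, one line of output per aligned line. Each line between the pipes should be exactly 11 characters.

Answer: |     silver|
|     garden|
|   universe|
|     cherry|
|      brown|
|    mineral|
| guitar cup|
|     letter|
|number snow|
|  if pepper|
|  sand salt|
|     gentle|

Derivation:
Line 1: ['silver'] (min_width=6, slack=5)
Line 2: ['garden'] (min_width=6, slack=5)
Line 3: ['universe'] (min_width=8, slack=3)
Line 4: ['cherry'] (min_width=6, slack=5)
Line 5: ['brown'] (min_width=5, slack=6)
Line 6: ['mineral'] (min_width=7, slack=4)
Line 7: ['guitar', 'cup'] (min_width=10, slack=1)
Line 8: ['letter'] (min_width=6, slack=5)
Line 9: ['number', 'snow'] (min_width=11, slack=0)
Line 10: ['if', 'pepper'] (min_width=9, slack=2)
Line 11: ['sand', 'salt'] (min_width=9, slack=2)
Line 12: ['gentle'] (min_width=6, slack=5)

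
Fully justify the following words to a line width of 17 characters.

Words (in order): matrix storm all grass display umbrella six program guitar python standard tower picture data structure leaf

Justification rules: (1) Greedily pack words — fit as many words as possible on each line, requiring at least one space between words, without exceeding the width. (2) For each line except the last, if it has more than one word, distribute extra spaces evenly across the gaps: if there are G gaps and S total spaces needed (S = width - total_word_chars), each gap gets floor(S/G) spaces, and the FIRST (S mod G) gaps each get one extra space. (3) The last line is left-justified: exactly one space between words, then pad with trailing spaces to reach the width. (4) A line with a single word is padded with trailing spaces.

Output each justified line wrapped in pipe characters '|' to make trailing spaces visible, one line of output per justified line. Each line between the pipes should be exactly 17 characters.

Answer: |matrix  storm all|
|grass     display|
|umbrella      six|
|program    guitar|
|python   standard|
|tower     picture|
|data    structure|
|leaf             |

Derivation:
Line 1: ['matrix', 'storm', 'all'] (min_width=16, slack=1)
Line 2: ['grass', 'display'] (min_width=13, slack=4)
Line 3: ['umbrella', 'six'] (min_width=12, slack=5)
Line 4: ['program', 'guitar'] (min_width=14, slack=3)
Line 5: ['python', 'standard'] (min_width=15, slack=2)
Line 6: ['tower', 'picture'] (min_width=13, slack=4)
Line 7: ['data', 'structure'] (min_width=14, slack=3)
Line 8: ['leaf'] (min_width=4, slack=13)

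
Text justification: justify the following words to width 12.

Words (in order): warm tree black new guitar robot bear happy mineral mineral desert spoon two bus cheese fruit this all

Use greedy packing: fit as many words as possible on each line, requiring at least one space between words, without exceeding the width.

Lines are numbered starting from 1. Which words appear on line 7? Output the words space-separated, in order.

Line 1: ['warm', 'tree'] (min_width=9, slack=3)
Line 2: ['black', 'new'] (min_width=9, slack=3)
Line 3: ['guitar', 'robot'] (min_width=12, slack=0)
Line 4: ['bear', 'happy'] (min_width=10, slack=2)
Line 5: ['mineral'] (min_width=7, slack=5)
Line 6: ['mineral'] (min_width=7, slack=5)
Line 7: ['desert', 'spoon'] (min_width=12, slack=0)
Line 8: ['two', 'bus'] (min_width=7, slack=5)
Line 9: ['cheese', 'fruit'] (min_width=12, slack=0)
Line 10: ['this', 'all'] (min_width=8, slack=4)

Answer: desert spoon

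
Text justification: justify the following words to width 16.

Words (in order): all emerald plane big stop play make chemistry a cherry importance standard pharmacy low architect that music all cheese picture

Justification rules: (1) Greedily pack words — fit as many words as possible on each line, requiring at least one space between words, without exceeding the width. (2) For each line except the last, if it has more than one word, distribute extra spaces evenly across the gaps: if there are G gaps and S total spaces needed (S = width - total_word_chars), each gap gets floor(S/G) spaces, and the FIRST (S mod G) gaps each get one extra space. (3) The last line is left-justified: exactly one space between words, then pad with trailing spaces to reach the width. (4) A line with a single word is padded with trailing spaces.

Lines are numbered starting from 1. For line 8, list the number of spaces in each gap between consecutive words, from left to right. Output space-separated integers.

Line 1: ['all', 'emerald'] (min_width=11, slack=5)
Line 2: ['plane', 'big', 'stop'] (min_width=14, slack=2)
Line 3: ['play', 'make'] (min_width=9, slack=7)
Line 4: ['chemistry', 'a'] (min_width=11, slack=5)
Line 5: ['cherry'] (min_width=6, slack=10)
Line 6: ['importance'] (min_width=10, slack=6)
Line 7: ['standard'] (min_width=8, slack=8)
Line 8: ['pharmacy', 'low'] (min_width=12, slack=4)
Line 9: ['architect', 'that'] (min_width=14, slack=2)
Line 10: ['music', 'all', 'cheese'] (min_width=16, slack=0)
Line 11: ['picture'] (min_width=7, slack=9)

Answer: 5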